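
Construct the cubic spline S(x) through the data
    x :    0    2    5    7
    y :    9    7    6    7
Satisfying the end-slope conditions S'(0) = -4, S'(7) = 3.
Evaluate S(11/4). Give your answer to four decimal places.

7.0430

With m_i denoting the second derivative at x_i, h_i = 2, 3, 2, and Δ_i = (y_(i+1) − y_i)/h_i = -1, -1/3, 1/2:
  2·m_0 + 10·m_1 + 3·m_2 = 6(Δ_1 - Δ_0) = 4
  3·m_1 + 10·m_2 + 2·m_3 = 6(Δ_2 - Δ_1) = 5
Clamped end conditions give two more equations: 2h_0·m_0 + h_0·m_1 = 6(Δ_0 - S'(0)) = 18 and h_2·m_2 + 2h_2·m_3 = 6(S'(7) - Δ_2) = 15.
Solving the tridiagonal system: m_0 = 457/96, m_1 = -25/48, m_2 = -5/48, m_3 = 365/96.
On [2, 5], S(x) = 7 + 23/96·(x - 2) - 25/96·(x - 2)² + 5/216·(x - 2)³.
With (x - 2) = 3/4: S(11/4) = 1803/256.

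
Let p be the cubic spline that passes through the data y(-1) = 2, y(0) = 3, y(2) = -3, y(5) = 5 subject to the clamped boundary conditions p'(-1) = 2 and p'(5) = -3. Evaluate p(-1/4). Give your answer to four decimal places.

3.0979

Let M_i = p''(x_i). Step sizes h_i = 1, 2, 3; slopes of the chords Δ_i = (y_(i+1) - y_i)/h_i = 1, -3, 8/3.
  1·M_0 + 6·M_1 + 2·M_2 = 6(Δ_1 - Δ_0) = -24
  2·M_1 + 10·M_2 + 3·M_3 = 6(Δ_2 - Δ_1) = 34
Clamped end conditions give two more equations: 2h_0·M_0 + h_0·M_1 = 6(Δ_0 - p'(-1)) = -6 and h_2·M_2 + 2h_2·M_3 = 6(p'(5) - Δ_2) = -34.
Forward elimination and back-substitution give M_0 = 16/57, M_1 = -374/57, M_2 = 430/57, M_3 = -538/57.
On [-1, 0], p(x) = 2 + 2·(x + 1) + 8/57·(x + 1)² - 65/57·(x + 1)³.
With (x + 1) = 3/4: p(-1/4) = 3767/1216.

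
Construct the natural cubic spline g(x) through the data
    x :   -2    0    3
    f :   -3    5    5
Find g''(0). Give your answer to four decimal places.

-2.4000

Write σ_i for g''(x_i). With h_i = 2, 3 and divided differences Δ_i = 4, 0, the continuity of g' gives the tridiagonal system
  2·σ_0 + 10·σ_1 + 3·σ_2 = 6(Δ_1 - Δ_0) = -24
Natural end conditions: σ_0 = σ_2 = 0.
Solving: σ_0 = 0, σ_1 = -12/5, σ_2 = 0.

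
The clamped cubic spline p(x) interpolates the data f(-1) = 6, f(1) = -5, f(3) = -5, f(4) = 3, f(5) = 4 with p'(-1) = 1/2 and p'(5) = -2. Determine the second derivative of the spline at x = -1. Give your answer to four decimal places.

-11.4524

Write M_i for p''(x_i). With h_i = 2, 2, 1, 1 and divided differences Δ_i = -11/2, 0, 8, 1, the continuity of p' gives the tridiagonal system
  2·M_0 + 8·M_1 + 2·M_2 = 6(Δ_1 - Δ_0) = 33
  2·M_1 + 6·M_2 + 1·M_3 = 6(Δ_2 - Δ_1) = 48
  1·M_2 + 4·M_3 + 1·M_4 = 6(Δ_3 - Δ_2) = -42
Clamped end conditions give two more equations: 2h_0·M_0 + h_0·M_1 = 6(Δ_0 - p'(-1)) = -36 and h_3·M_3 + 2h_3·M_4 = 6(p'(5) - Δ_3) = -18.
Hence M_0 = -481/42, M_1 = 103/21, M_2 = 25/3, M_3 = -248/21, M_4 = -65/21.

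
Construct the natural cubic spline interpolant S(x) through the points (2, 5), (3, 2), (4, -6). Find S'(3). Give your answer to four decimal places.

-5.5000

Put m_i = S'' at the i-th knot. Here h = (1, 1) and Δ = (-3, -8), so the interior equations h_(i-1)·m_(i-1) + 2(h_(i-1)+h_i)·m_i + h_i·m_(i+1) = 6(Δ_i − Δ_(i-1)) read
  1·m_0 + 4·m_1 + 1·m_2 = 6(Δ_1 - Δ_0) = -30
Natural end conditions: m_0 = m_2 = 0.
Solving the tridiagonal system: m_0 = 0, m_1 = -15/2, m_2 = 0.
On [3, 4], S'(x) = b_1 + 2c_1·(x - 3) + 3d_1·(x - 3)² with b_1 = Δ_1 - h_1(2m_1 + m_2)/6 = -11/2, c_1 = m_1/2 = -15/4, d_1 = (m_2 - m_1)/(6h_1) = 5/4. So S'(3) = -11/2.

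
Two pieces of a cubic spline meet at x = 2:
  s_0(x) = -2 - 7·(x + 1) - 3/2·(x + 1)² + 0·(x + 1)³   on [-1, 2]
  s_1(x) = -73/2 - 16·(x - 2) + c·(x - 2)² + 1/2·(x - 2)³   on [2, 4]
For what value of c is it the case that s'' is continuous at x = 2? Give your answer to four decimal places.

-1.5000

s_0''(x) = -3 + 0·(x + 1), so s_0''(2) = -3. On the right, s_1''(2) = 2c, so c = -3/2.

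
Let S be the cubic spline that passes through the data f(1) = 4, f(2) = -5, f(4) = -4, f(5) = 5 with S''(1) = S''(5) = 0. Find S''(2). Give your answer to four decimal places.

Put m_i = S'' at the i-th knot. Here h = (1, 2, 1) and Δ = (-9, 1/2, 9), so the interior equations h_(i-1)·m_(i-1) + 2(h_(i-1)+h_i)·m_i + h_i·m_(i+1) = 6(Δ_i − Δ_(i-1)) read
  1·m_0 + 6·m_1 + 2·m_2 = 6(Δ_1 - Δ_0) = 57
  2·m_1 + 6·m_2 + 1·m_3 = 6(Δ_2 - Δ_1) = 51
Natural end conditions: m_0 = m_3 = 0.
Solving the tridiagonal system: m_0 = 0, m_1 = 15/2, m_2 = 6, m_3 = 0.

7.5000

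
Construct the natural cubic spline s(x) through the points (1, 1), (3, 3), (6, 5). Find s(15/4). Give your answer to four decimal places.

3.5984

Write σ_i for s''(x_i). With h_i = 2, 3 and divided differences Δ_i = 1, 2/3, the continuity of s' gives the tridiagonal system
  2·σ_0 + 10·σ_1 + 3·σ_2 = 6(Δ_1 - Δ_0) = -2
Natural end conditions: σ_0 = σ_2 = 0.
Forward elimination and back-substitution give σ_0 = 0, σ_1 = -1/5, σ_2 = 0.
On [3, 6], s(x) = 3 + 13/15·(x - 3) - 1/10·(x - 3)² + 1/90·(x - 3)³.
With (x - 3) = 3/4: s(15/4) = 2303/640.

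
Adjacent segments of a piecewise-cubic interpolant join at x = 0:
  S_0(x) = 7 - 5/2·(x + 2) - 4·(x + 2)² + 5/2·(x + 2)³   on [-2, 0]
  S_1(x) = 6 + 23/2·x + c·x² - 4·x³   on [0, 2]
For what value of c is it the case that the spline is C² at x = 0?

11

S_0''(x) = -8 + 15·(x + 2), so S_0''(0) = 22. On the right, S_1''(0) = 2c, so c = 11.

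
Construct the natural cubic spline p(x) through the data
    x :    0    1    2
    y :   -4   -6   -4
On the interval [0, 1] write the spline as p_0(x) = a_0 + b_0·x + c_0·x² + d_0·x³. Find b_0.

-3

Put m_i = p'' at the i-th knot. Here h = (1, 1) and Δ = (-2, 2), so the interior equations h_(i-1)·m_(i-1) + 2(h_(i-1)+h_i)·m_i + h_i·m_(i+1) = 6(Δ_i − Δ_(i-1)) read
  1·m_0 + 4·m_1 + 1·m_2 = 6(Δ_1 - Δ_0) = 24
Natural end conditions: m_0 = m_2 = 0.
Solving the tridiagonal system: m_0 = 0, m_1 = 6, m_2 = 0.
On [0, 1], with p_0(x) = a_0 + b_0·x + c_0·x² + d_0·x³: c_0 = m_0/2 = 0, d_0 = (m_1 - m_0)/(6h_0) = 1, b_0 = Δ_0 - h_0(2m_0 + m_1)/6 = -3.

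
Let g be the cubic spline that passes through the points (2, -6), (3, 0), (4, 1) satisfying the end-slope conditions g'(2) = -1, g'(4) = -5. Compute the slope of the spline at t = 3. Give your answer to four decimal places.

6.7500

With M_i denoting the second derivative at x_i, h_i = 1, 1, and Δ_i = (y_(i+1) − y_i)/h_i = 6, 1:
  1·M_0 + 4·M_1 + 1·M_2 = 6(Δ_1 - Δ_0) = -30
Clamped end conditions give two more equations: 2h_0·M_0 + h_0·M_1 = 6(Δ_0 - g'(2)) = 42 and h_1·M_1 + 2h_1·M_2 = 6(g'(4) - Δ_1) = -36.
Forward elimination and back-substitution give M_0 = 53/2, M_1 = -11, M_2 = -25/2.
On [3, 4], g'(t) = b_1 + 2c_1·(t - 3) + 3d_1·(t - 3)² with b_1 = Δ_1 - h_1(2M_1 + M_2)/6 = 27/4, c_1 = M_1/2 = -11/2, d_1 = (M_2 - M_1)/(6h_1) = -1/4. So g'(3) = 27/4.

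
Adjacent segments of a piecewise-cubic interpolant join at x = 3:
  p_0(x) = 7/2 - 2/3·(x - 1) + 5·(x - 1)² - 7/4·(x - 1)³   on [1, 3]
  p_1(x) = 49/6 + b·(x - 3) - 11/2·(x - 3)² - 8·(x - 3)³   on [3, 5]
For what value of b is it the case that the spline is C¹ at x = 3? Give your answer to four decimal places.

-1.6667

p_0'(x) = -2/3 + 10·(x - 1) - 21/4·(x - 1)², so p_0'(3) = -5/3. On the right, p_1'(3) = b, so b = -5/3.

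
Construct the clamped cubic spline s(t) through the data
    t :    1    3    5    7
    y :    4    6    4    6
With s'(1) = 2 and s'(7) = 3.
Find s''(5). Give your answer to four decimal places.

1.3333

Write M_i for s''(x_i). With h_i = 2, 2, 2 and divided differences Δ_i = 1, -1, 1, the continuity of s' gives the tridiagonal system
  2·M_0 + 8·M_1 + 2·M_2 = 6(Δ_1 - Δ_0) = -12
  2·M_1 + 8·M_2 + 2·M_3 = 6(Δ_2 - Δ_1) = 12
Clamped end conditions give two more equations: 2h_0·M_0 + h_0·M_1 = 6(Δ_0 - s'(1)) = -6 and h_2·M_2 + 2h_2·M_3 = 6(s'(7) - Δ_2) = 12.
Forward elimination and back-substitution give M_0 = -2/3, M_1 = -5/3, M_2 = 4/3, M_3 = 7/3.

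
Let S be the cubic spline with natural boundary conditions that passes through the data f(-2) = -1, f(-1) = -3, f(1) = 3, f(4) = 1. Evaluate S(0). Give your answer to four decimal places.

Write M_i for S''(x_i). With h_i = 1, 2, 3 and divided differences Δ_i = -2, 3, -2/3, the continuity of S' gives the tridiagonal system
  1·M_0 + 6·M_1 + 2·M_2 = 6(Δ_1 - Δ_0) = 30
  2·M_1 + 10·M_2 + 3·M_3 = 6(Δ_2 - Δ_1) = -22
Natural end conditions: M_0 = M_3 = 0.
Solving the tridiagonal system: M_0 = 0, M_1 = 43/7, M_2 = -24/7, M_3 = 0.
On [-1, 1], S(x) = -3 + 1/21·(x + 1) + 43/14·(x + 1)² - 67/84·(x + 1)³.
With (x + 1) = 1: S(0) = -19/28.

-0.6786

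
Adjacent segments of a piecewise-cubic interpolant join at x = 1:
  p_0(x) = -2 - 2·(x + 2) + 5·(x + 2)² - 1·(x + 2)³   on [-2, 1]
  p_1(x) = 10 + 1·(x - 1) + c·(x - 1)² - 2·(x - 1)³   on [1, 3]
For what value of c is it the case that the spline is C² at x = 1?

-4

p_0''(x) = 10 - 6·(x + 2), so p_0''(1) = -8. On the right, p_1''(1) = 2c, so c = -4.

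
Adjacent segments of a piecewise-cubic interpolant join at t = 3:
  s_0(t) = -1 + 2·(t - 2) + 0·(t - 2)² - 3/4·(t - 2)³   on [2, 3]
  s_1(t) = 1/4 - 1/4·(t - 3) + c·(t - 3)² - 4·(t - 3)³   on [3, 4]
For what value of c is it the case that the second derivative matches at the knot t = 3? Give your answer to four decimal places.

s_0''(t) = 0 - 9/2·(t - 2), so s_0''(3) = -9/2. On the right, s_1''(3) = 2c, so c = -9/4.

-2.2500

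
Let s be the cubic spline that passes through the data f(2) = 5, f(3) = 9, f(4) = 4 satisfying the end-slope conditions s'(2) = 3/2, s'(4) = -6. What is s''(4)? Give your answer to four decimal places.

Write M_i for s''(x_i). With h_i = 1, 1 and divided differences Δ_i = 4, -5, the continuity of s' gives the tridiagonal system
  1·M_0 + 4·M_1 + 1·M_2 = 6(Δ_1 - Δ_0) = -54
Clamped end conditions give two more equations: 2h_0·M_0 + h_0·M_1 = 6(Δ_0 - s'(2)) = 15 and h_1·M_1 + 2h_1·M_2 = 6(s'(4) - Δ_1) = -6.
Forward elimination and back-substitution give M_0 = 69/4, M_1 = -39/2, M_2 = 27/4.

6.7500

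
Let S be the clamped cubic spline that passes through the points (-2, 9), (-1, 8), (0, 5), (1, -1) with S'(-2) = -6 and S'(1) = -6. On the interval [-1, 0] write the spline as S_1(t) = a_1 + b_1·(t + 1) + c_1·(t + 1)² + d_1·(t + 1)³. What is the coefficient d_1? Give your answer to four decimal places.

0.6000

With m_i denoting the second derivative at x_i, h_i = 1, 1, 1, and Δ_i = (y_(i+1) − y_i)/h_i = -1, -3, -6:
  1·m_0 + 4·m_1 + 1·m_2 = 6(Δ_1 - Δ_0) = -12
  1·m_1 + 4·m_2 + 1·m_3 = 6(Δ_2 - Δ_1) = -18
Clamped end conditions give two more equations: 2h_0·m_0 + h_0·m_1 = 6(Δ_0 - S'(-2)) = 30 and h_2·m_2 + 2h_2·m_3 = 6(S'(1) - Δ_2) = 0.
Forward elimination and back-substitution give m_0 = 92/5, m_1 = -34/5, m_2 = -16/5, m_3 = 8/5.
On [-1, 0], with S_1(t) = a_1 + b_1·(t + 1) + c_1·(t + 1)² + d_1·(t + 1)³: c_1 = m_1/2 = -17/5, d_1 = (m_2 - m_1)/(6h_1) = 3/5, b_1 = Δ_1 - h_1(2m_1 + m_2)/6 = -1/5.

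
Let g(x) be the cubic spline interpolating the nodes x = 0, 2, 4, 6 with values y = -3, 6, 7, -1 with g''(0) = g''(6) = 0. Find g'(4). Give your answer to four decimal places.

Put M_i = g'' at the i-th knot. Here h = (2, 2, 2) and Δ = (9/2, 1/2, -4), so the interior equations h_(i-1)·M_(i-1) + 2(h_(i-1)+h_i)·M_i + h_i·M_(i+1) = 6(Δ_i − Δ_(i-1)) read
  2·M_0 + 8·M_1 + 2·M_2 = 6(Δ_1 - Δ_0) = -24
  2·M_1 + 8·M_2 + 2·M_3 = 6(Δ_2 - Δ_1) = -27
Natural end conditions: M_0 = M_3 = 0.
Forward elimination and back-substitution give M_0 = 0, M_1 = -23/10, M_2 = -14/5, M_3 = 0.
On [4, 6], g'(x) = b_2 + 2c_2·(x - 4) + 3d_2·(x - 4)² with b_2 = Δ_2 - h_2(2M_2 + M_3)/6 = -32/15, c_2 = M_2/2 = -7/5, d_2 = (M_3 - M_2)/(6h_2) = 7/30. So g'(4) = -32/15.

-2.1333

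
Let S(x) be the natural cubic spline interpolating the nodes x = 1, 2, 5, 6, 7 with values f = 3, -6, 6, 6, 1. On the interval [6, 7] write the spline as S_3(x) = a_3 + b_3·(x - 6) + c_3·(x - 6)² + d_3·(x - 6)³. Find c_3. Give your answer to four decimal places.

-2.8868

Let M_i = S''(x_i). Step sizes h_i = 1, 3, 1, 1; slopes of the chords Δ_i = (y_(i+1) - y_i)/h_i = -9, 4, 0, -5.
  1·M_0 + 8·M_1 + 3·M_2 = 6(Δ_1 - Δ_0) = 78
  3·M_1 + 8·M_2 + 1·M_3 = 6(Δ_2 - Δ_1) = -24
  1·M_2 + 4·M_3 + 1·M_4 = 6(Δ_3 - Δ_2) = -30
Natural end conditions: M_0 = M_4 = 0.
Solving the tridiagonal system: M_0 = 0, M_1 = 654/53, M_2 = -366/53, M_3 = -306/53, M_4 = 0.
On [6, 7], with S_3(x) = a_3 + b_3·(x - 6) + c_3·(x - 6)² + d_3·(x - 6)³: c_3 = M_3/2 = -153/53, d_3 = (M_4 - M_3)/(6h_3) = 51/53, b_3 = Δ_3 - h_3(2M_3 + M_4)/6 = -163/53.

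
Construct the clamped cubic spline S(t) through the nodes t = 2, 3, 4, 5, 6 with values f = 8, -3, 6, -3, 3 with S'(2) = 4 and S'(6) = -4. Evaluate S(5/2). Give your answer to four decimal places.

3.3460

Let m_i = S''(x_i). Step sizes h_i = 1, 1, 1, 1; slopes of the chords Δ_i = (y_(i+1) - y_i)/h_i = -11, 9, -9, 6.
  1·m_0 + 4·m_1 + 1·m_2 = 6(Δ_1 - Δ_0) = 120
  1·m_1 + 4·m_2 + 1·m_3 = 6(Δ_2 - Δ_1) = -108
  1·m_2 + 4·m_3 + 1·m_4 = 6(Δ_3 - Δ_2) = 90
Clamped end conditions give two more equations: 2h_0·m_0 + h_0·m_1 = 6(Δ_0 - S'(2)) = -90 and h_3·m_3 + 2h_3·m_4 = 6(S'(6) - Δ_3) = -60.
Solving the tridiagonal system: m_0 = -2141/28, m_1 = 881/14, m_2 = -221/4, m_3 = 701/14, m_4 = -1541/28.
On [2, 3], S(t) = 8 + 4·(t - 2) - 2141/56·(t - 2)² + 1301/56·(t - 2)³.
With (t - 2) = 1/2: S(5/2) = 1499/448.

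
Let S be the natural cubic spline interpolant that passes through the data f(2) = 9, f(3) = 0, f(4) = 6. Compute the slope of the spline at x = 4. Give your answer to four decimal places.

9.7500

Put m_i = S'' at the i-th knot. Here h = (1, 1) and Δ = (-9, 6), so the interior equations h_(i-1)·m_(i-1) + 2(h_(i-1)+h_i)·m_i + h_i·m_(i+1) = 6(Δ_i − Δ_(i-1)) read
  1·m_0 + 4·m_1 + 1·m_2 = 6(Δ_1 - Δ_0) = 90
Natural end conditions: m_0 = m_2 = 0.
Hence m_0 = 0, m_1 = 45/2, m_2 = 0.
On [3, 4], S'(x) = b_1 + 2c_1·(x - 3) + 3d_1·(x - 3)² with b_1 = Δ_1 - h_1(2m_1 + m_2)/6 = -3/2, c_1 = m_1/2 = 45/4, d_1 = (m_2 - m_1)/(6h_1) = -15/4. So S'(4) = 39/4.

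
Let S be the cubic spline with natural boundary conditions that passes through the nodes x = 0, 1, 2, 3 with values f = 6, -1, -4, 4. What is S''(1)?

2

Write σ_i for S''(x_i). With h_i = 1, 1, 1 and divided differences Δ_i = -7, -3, 8, the continuity of S' gives the tridiagonal system
  1·σ_0 + 4·σ_1 + 1·σ_2 = 6(Δ_1 - Δ_0) = 24
  1·σ_1 + 4·σ_2 + 1·σ_3 = 6(Δ_2 - Δ_1) = 66
Natural end conditions: σ_0 = σ_3 = 0.
Forward elimination and back-substitution give σ_0 = 0, σ_1 = 2, σ_2 = 16, σ_3 = 0.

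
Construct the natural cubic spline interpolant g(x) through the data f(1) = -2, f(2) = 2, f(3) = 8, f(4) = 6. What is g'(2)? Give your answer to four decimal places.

Put M_i = g'' at the i-th knot. Here h = (1, 1, 1) and Δ = (4, 6, -2), so the interior equations h_(i-1)·M_(i-1) + 2(h_(i-1)+h_i)·M_i + h_i·M_(i+1) = 6(Δ_i − Δ_(i-1)) read
  1·M_0 + 4·M_1 + 1·M_2 = 6(Δ_1 - Δ_0) = 12
  1·M_1 + 4·M_2 + 1·M_3 = 6(Δ_2 - Δ_1) = -48
Natural end conditions: M_0 = M_3 = 0.
Solving the tridiagonal system: M_0 = 0, M_1 = 32/5, M_2 = -68/5, M_3 = 0.
On [2, 3], g'(x) = b_1 + 2c_1·(x - 2) + 3d_1·(x - 2)² with b_1 = Δ_1 - h_1(2M_1 + M_2)/6 = 92/15, c_1 = M_1/2 = 16/5, d_1 = (M_2 - M_1)/(6h_1) = -10/3. So g'(2) = 92/15.

6.1333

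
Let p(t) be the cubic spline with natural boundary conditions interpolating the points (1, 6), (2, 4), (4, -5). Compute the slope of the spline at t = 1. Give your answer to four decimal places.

Write M_i for p''(x_i). With h_i = 1, 2 and divided differences Δ_i = -2, -9/2, the continuity of p' gives the tridiagonal system
  1·M_0 + 6·M_1 + 2·M_2 = 6(Δ_1 - Δ_0) = -15
Natural end conditions: M_0 = M_2 = 0.
Hence M_0 = 0, M_1 = -5/2, M_2 = 0.
On [1, 2], p'(t) = b_0 + 2c_0·(t - 1) + 3d_0·(t - 1)² with b_0 = Δ_0 - h_0(2M_0 + M_1)/6 = -19/12, c_0 = M_0/2 = 0, d_0 = (M_1 - M_0)/(6h_0) = -5/12. So p'(1) = -19/12.

-1.5833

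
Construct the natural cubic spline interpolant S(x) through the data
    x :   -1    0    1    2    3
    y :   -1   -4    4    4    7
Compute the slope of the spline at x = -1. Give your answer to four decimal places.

Put M_i = S'' at the i-th knot. Here h = (1, 1, 1, 1) and Δ = (-3, 8, 0, 3), so the interior equations h_(i-1)·M_(i-1) + 2(h_(i-1)+h_i)·M_i + h_i·M_(i+1) = 6(Δ_i − Δ_(i-1)) read
  1·M_0 + 4·M_1 + 1·M_2 = 6(Δ_1 - Δ_0) = 66
  1·M_1 + 4·M_2 + 1·M_3 = 6(Δ_2 - Δ_1) = -48
  1·M_2 + 4·M_3 + 1·M_4 = 6(Δ_3 - Δ_2) = 18
Natural end conditions: M_0 = M_4 = 0.
Solving: M_0 = 0, M_1 = 150/7, M_2 = -138/7, M_3 = 66/7, M_4 = 0.
On [-1, 0], S'(x) = b_0 + 2c_0·(x + 1) + 3d_0·(x + 1)² with b_0 = Δ_0 - h_0(2M_0 + M_1)/6 = -46/7, c_0 = M_0/2 = 0, d_0 = (M_1 - M_0)/(6h_0) = 25/7. So S'(-1) = -46/7.

-6.5714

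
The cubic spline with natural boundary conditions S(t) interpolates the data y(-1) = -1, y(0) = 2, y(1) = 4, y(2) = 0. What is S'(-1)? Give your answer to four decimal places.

2.8667

Let σ_i = S''(x_i). Step sizes h_i = 1, 1, 1; slopes of the chords Δ_i = (y_(i+1) - y_i)/h_i = 3, 2, -4.
  1·σ_0 + 4·σ_1 + 1·σ_2 = 6(Δ_1 - Δ_0) = -6
  1·σ_1 + 4·σ_2 + 1·σ_3 = 6(Δ_2 - Δ_1) = -36
Natural end conditions: σ_0 = σ_3 = 0.
Solving: σ_0 = 0, σ_1 = 4/5, σ_2 = -46/5, σ_3 = 0.
On [-1, 0], S'(t) = b_0 + 2c_0·(t + 1) + 3d_0·(t + 1)² with b_0 = Δ_0 - h_0(2σ_0 + σ_1)/6 = 43/15, c_0 = σ_0/2 = 0, d_0 = (σ_1 - σ_0)/(6h_0) = 2/15. So S'(-1) = 43/15.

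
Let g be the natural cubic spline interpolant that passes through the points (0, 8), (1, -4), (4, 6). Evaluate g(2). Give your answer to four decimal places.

Let M_i = g''(x_i). Step sizes h_i = 1, 3; slopes of the chords Δ_i = (y_(i+1) - y_i)/h_i = -12, 10/3.
  1·M_0 + 8·M_1 + 3·M_2 = 6(Δ_1 - Δ_0) = 92
Natural end conditions: M_0 = M_2 = 0.
Solving: M_0 = 0, M_1 = 23/2, M_2 = 0.
On [1, 4], g(x) = -4 - 49/6·(x - 1) + 23/4·(x - 1)² - 23/36·(x - 1)³.
With (x - 1) = 1: g(2) = -127/18.

-7.0556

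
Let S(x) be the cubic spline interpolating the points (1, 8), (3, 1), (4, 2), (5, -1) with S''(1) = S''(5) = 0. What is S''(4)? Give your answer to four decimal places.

Let M_i = S''(x_i). Step sizes h_i = 2, 1, 1; slopes of the chords Δ_i = (y_(i+1) - y_i)/h_i = -7/2, 1, -3.
  2·M_0 + 6·M_1 + 1·M_2 = 6(Δ_1 - Δ_0) = 27
  1·M_1 + 4·M_2 + 1·M_3 = 6(Δ_2 - Δ_1) = -24
Natural end conditions: M_0 = M_3 = 0.
Solving: M_0 = 0, M_1 = 132/23, M_2 = -171/23, M_3 = 0.

-7.4348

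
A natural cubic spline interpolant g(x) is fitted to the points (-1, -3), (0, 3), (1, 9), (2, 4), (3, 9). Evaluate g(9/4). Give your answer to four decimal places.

4.1133

Write M_i for g''(x_i). With h_i = 1, 1, 1, 1 and divided differences Δ_i = 6, 6, -5, 5, the continuity of g' gives the tridiagonal system
  1·M_0 + 4·M_1 + 1·M_2 = 6(Δ_1 - Δ_0) = 0
  1·M_1 + 4·M_2 + 1·M_3 = 6(Δ_2 - Δ_1) = -66
  1·M_2 + 4·M_3 + 1·M_4 = 6(Δ_3 - Δ_2) = 60
Natural end conditions: M_0 = M_4 = 0.
Solving: M_0 = 0, M_1 = 81/14, M_2 = -162/7, M_3 = 291/14, M_4 = 0.
On [2, 3], g(x) = 4 - 27/14·(x - 2) + 291/28·(x - 2)² - 97/28·(x - 2)³.
With (x - 2) = 1/4: g(9/4) = 1053/256.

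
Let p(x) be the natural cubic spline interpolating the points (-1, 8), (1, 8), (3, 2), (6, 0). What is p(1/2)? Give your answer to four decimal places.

With M_i denoting the second derivative at x_i, h_i = 2, 2, 3, and Δ_i = (y_(i+1) − y_i)/h_i = 0, -3, -2/3:
  2·M_0 + 8·M_1 + 2·M_2 = 6(Δ_1 - Δ_0) = -18
  2·M_1 + 10·M_2 + 3·M_3 = 6(Δ_2 - Δ_1) = 14
Natural end conditions: M_0 = M_3 = 0.
Forward elimination and back-substitution give M_0 = 0, M_1 = -52/19, M_2 = 37/19, M_3 = 0.
On [-1, 1], p(x) = 8 + 52/57·(x + 1) + 0·(x + 1)² - 13/57·(x + 1)³.
With (x + 1) = 3/2: p(1/2) = 1307/152.

8.5987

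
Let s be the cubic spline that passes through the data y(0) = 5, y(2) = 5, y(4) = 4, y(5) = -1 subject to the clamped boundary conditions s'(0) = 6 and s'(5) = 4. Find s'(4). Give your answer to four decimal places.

-6.5435

Put M_i = s'' at the i-th knot. Here h = (2, 2, 1) and Δ = (0, -1/2, -5), so the interior equations h_(i-1)·M_(i-1) + 2(h_(i-1)+h_i)·M_i + h_i·M_(i+1) = 6(Δ_i − Δ_(i-1)) read
  2·M_0 + 8·M_1 + 2·M_2 = 6(Δ_1 - Δ_0) = -3
  2·M_1 + 6·M_2 + 1·M_3 = 6(Δ_2 - Δ_1) = -27
Clamped end conditions give two more equations: 2h_0·M_0 + h_0·M_1 = 6(Δ_0 - s'(0)) = -36 and h_2·M_2 + 2h_2·M_3 = 6(s'(5) - Δ_2) = 54.
Hence M_0 = -541/46, M_1 = 127/23, M_2 = -272/23, M_3 = 757/23.
On [4, 5], s'(t) = b_2 + 2c_2·(t - 4) + 3d_2·(t - 4)² with b_2 = Δ_2 - h_2(2M_2 + M_3)/6 = -301/46, c_2 = M_2/2 = -136/23, d_2 = (M_3 - M_2)/(6h_2) = 343/46. So s'(4) = -301/46.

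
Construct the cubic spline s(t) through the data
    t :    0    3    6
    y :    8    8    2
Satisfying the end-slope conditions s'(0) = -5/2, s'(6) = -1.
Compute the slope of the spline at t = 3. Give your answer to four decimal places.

Let M_i = s''(x_i). Step sizes h_i = 3, 3; slopes of the chords Δ_i = (y_(i+1) - y_i)/h_i = 0, -2.
  3·M_0 + 12·M_1 + 3·M_2 = 6(Δ_1 - Δ_0) = -12
Clamped end conditions give two more equations: 2h_0·M_0 + h_0·M_1 = 6(Δ_0 - s'(0)) = 15 and h_1·M_1 + 2h_1·M_2 = 6(s'(6) - Δ_1) = 6.
Forward elimination and back-substitution give M_0 = 15/4, M_1 = -5/2, M_2 = 9/4.
On [3, 6], s'(t) = b_1 + 2c_1·(t - 3) + 3d_1·(t - 3)² with b_1 = Δ_1 - h_1(2M_1 + M_2)/6 = -5/8, c_1 = M_1/2 = -5/4, d_1 = (M_2 - M_1)/(6h_1) = 19/72. So s'(3) = -5/8.

-0.6250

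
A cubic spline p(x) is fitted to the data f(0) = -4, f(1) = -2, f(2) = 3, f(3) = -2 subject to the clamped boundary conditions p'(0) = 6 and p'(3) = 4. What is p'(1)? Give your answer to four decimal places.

4.2667

Let m_i = p''(x_i). Step sizes h_i = 1, 1, 1; slopes of the chords Δ_i = (y_(i+1) - y_i)/h_i = 2, 5, -5.
  1·m_0 + 4·m_1 + 1·m_2 = 6(Δ_1 - Δ_0) = 18
  1·m_1 + 4·m_2 + 1·m_3 = 6(Δ_2 - Δ_1) = -60
Clamped end conditions give two more equations: 2h_0·m_0 + h_0·m_1 = 6(Δ_0 - p'(0)) = -24 and h_2·m_2 + 2h_2·m_3 = 6(p'(3) - Δ_2) = 54.
Solving: m_0 = -308/15, m_1 = 256/15, m_2 = -446/15, m_3 = 628/15.
On [1, 2], p'(x) = b_1 + 2c_1·(x - 1) + 3d_1·(x - 1)² with b_1 = Δ_1 - h_1(2m_1 + m_2)/6 = 64/15, c_1 = m_1/2 = 128/15, d_1 = (m_2 - m_1)/(6h_1) = -39/5. So p'(1) = 64/15.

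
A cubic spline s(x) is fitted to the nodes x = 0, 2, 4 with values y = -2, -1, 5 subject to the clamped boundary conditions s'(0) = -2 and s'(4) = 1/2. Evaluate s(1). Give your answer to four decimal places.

-2.7500

With σ_i denoting the second derivative at x_i, h_i = 2, 2, and Δ_i = (y_(i+1) − y_i)/h_i = 1/2, 3:
  2·σ_0 + 8·σ_1 + 2·σ_2 = 6(Δ_1 - Δ_0) = 15
Clamped end conditions give two more equations: 2h_0·σ_0 + h_0·σ_1 = 6(Δ_0 - s'(0)) = 15 and h_1·σ_1 + 2h_1·σ_2 = 6(s'(4) - Δ_1) = -15.
Solving the tridiagonal system: σ_0 = 5/2, σ_1 = 5/2, σ_2 = -5.
On [0, 2], s(x) = -2 - 2·x + 5/4·x² + 0·x³.
With x = 1: s(1) = -11/4.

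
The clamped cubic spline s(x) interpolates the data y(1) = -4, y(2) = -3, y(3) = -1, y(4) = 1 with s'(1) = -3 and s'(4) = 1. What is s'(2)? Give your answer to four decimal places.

2.4667

With m_i denoting the second derivative at x_i, h_i = 1, 1, 1, and Δ_i = (y_(i+1) − y_i)/h_i = 1, 2, 2:
  1·m_0 + 4·m_1 + 1·m_2 = 6(Δ_1 - Δ_0) = 6
  1·m_1 + 4·m_2 + 1·m_3 = 6(Δ_2 - Δ_1) = 0
Clamped end conditions give two more equations: 2h_0·m_0 + h_0·m_1 = 6(Δ_0 - s'(1)) = 24 and h_2·m_2 + 2h_2·m_3 = 6(s'(4) - Δ_2) = -6.
Forward elimination and back-substitution give m_0 = 196/15, m_1 = -32/15, m_2 = 22/15, m_3 = -56/15.
On [2, 3], s'(x) = b_1 + 2c_1·(x - 2) + 3d_1·(x - 2)² with b_1 = Δ_1 - h_1(2m_1 + m_2)/6 = 37/15, c_1 = m_1/2 = -16/15, d_1 = (m_2 - m_1)/(6h_1) = 3/5. So s'(2) = 37/15.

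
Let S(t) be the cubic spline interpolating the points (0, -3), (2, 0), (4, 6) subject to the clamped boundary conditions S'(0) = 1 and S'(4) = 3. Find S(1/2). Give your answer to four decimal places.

With σ_i denoting the second derivative at x_i, h_i = 2, 2, and Δ_i = (y_(i+1) − y_i)/h_i = 3/2, 3:
  2·σ_0 + 8·σ_1 + 2·σ_2 = 6(Δ_1 - Δ_0) = 9
Clamped end conditions give two more equations: 2h_0·σ_0 + h_0·σ_1 = 6(Δ_0 - S'(0)) = 3 and h_1·σ_1 + 2h_1·σ_2 = 6(S'(4) - Δ_1) = 0.
Forward elimination and back-substitution give σ_0 = 1/8, σ_1 = 5/4, σ_2 = -5/8.
On [0, 2], S(t) = -3 + 1·t + 1/16·t² + 3/32·t³.
With t = 1/2: S(1/2) = -633/256.

-2.4727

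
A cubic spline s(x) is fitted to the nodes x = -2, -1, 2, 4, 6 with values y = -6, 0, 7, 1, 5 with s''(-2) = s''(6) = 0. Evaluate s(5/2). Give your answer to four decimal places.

With σ_i denoting the second derivative at x_i, h_i = 1, 3, 2, 2, and Δ_i = (y_(i+1) − y_i)/h_i = 6, 7/3, -3, 2:
  1·σ_0 + 8·σ_1 + 3·σ_2 = 6(Δ_1 - Δ_0) = -22
  3·σ_1 + 10·σ_2 + 2·σ_3 = 6(Δ_2 - Δ_1) = -32
  2·σ_2 + 8·σ_3 + 2·σ_4 = 6(Δ_3 - Δ_2) = 30
Natural end conditions: σ_0 = σ_4 = 0.
Solving the tridiagonal system: σ_0 = 0, σ_1 = -181/134, σ_2 = -250/67, σ_3 = 1255/268, σ_4 = 0.
On [2, 4], s(x) = 7 - 1667/804·(x - 2) - 125/67·(x - 2)² + 2255/3216·(x - 2)³.
With (x - 2) = 1/2: s(5/2) = 47893/8576.

5.5845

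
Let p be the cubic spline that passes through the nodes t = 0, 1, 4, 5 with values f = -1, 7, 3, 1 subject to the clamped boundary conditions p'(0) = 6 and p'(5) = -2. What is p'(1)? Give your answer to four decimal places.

Put M_i = p'' at the i-th knot. Here h = (1, 3, 1) and Δ = (8, -4/3, -2), so the interior equations h_(i-1)·M_(i-1) + 2(h_(i-1)+h_i)·M_i + h_i·M_(i+1) = 6(Δ_i − Δ_(i-1)) read
  1·M_0 + 8·M_1 + 3·M_2 = 6(Δ_1 - Δ_0) = -56
  3·M_1 + 8·M_2 + 1·M_3 = 6(Δ_2 - Δ_1) = -4
Clamped end conditions give two more equations: 2h_0·M_0 + h_0·M_1 = 6(Δ_0 - p'(0)) = 12 and h_2·M_2 + 2h_2·M_3 = 6(p'(5) - Δ_2) = 0.
Solving the tridiagonal system: M_0 = 680/63, M_1 = -604/63, M_2 = 208/63, M_3 = -104/63.
On [1, 4], p'(t) = b_1 + 2c_1·(t - 1) + 3d_1·(t - 1)² with b_1 = Δ_1 - h_1(2M_1 + M_2)/6 = 416/63, c_1 = M_1/2 = -302/63, d_1 = (M_2 - M_1)/(6h_1) = 58/81. So p'(1) = 416/63.

6.6032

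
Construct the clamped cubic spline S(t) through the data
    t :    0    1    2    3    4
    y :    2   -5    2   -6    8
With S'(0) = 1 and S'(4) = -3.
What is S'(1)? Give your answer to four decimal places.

0.3214

With M_i denoting the second derivative at x_i, h_i = 1, 1, 1, 1, and Δ_i = (y_(i+1) − y_i)/h_i = -7, 7, -8, 14:
  1·M_0 + 4·M_1 + 1·M_2 = 6(Δ_1 - Δ_0) = 84
  1·M_1 + 4·M_2 + 1·M_3 = 6(Δ_2 - Δ_1) = -90
  1·M_2 + 4·M_3 + 1·M_4 = 6(Δ_3 - Δ_2) = 132
Clamped end conditions give two more equations: 2h_0·M_0 + h_0·M_1 = 6(Δ_0 - S'(0)) = -48 and h_3·M_3 + 2h_3·M_4 = 6(S'(4) - Δ_3) = -102.
Forward elimination and back-substitution give M_0 = -653/14, M_1 = 317/7, M_2 = -101/2, M_3 = 467/7, M_4 = -1181/14.
On [1, 2], S'(t) = b_1 + 2c_1·(t - 1) + 3d_1·(t - 1)² with b_1 = Δ_1 - h_1(2M_1 + M_2)/6 = 9/28, c_1 = M_1/2 = 317/14, d_1 = (M_2 - M_1)/(6h_1) = -447/28. So S'(1) = 9/28.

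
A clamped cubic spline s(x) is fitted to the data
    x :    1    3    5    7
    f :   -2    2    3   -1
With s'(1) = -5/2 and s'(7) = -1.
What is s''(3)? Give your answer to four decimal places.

-2.7000

With σ_i denoting the second derivative at x_i, h_i = 2, 2, 2, and Δ_i = (y_(i+1) − y_i)/h_i = 2, 1/2, -2:
  2·σ_0 + 8·σ_1 + 2·σ_2 = 6(Δ_1 - Δ_0) = -9
  2·σ_1 + 8·σ_2 + 2·σ_3 = 6(Δ_2 - Δ_1) = -15
Clamped end conditions give two more equations: 2h_0·σ_0 + h_0·σ_1 = 6(Δ_0 - s'(1)) = 27 and h_2·σ_2 + 2h_2·σ_3 = 6(s'(7) - Δ_2) = 6.
Solving the tridiagonal system: σ_0 = 81/10, σ_1 = -27/10, σ_2 = -9/5, σ_3 = 12/5.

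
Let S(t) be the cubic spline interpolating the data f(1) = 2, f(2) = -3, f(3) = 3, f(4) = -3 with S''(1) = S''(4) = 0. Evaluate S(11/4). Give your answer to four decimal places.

Write M_i for S''(x_i). With h_i = 1, 1, 1 and divided differences Δ_i = -5, 6, -6, the continuity of S' gives the tridiagonal system
  1·M_0 + 4·M_1 + 1·M_2 = 6(Δ_1 - Δ_0) = 66
  1·M_1 + 4·M_2 + 1·M_3 = 6(Δ_2 - Δ_1) = -72
Natural end conditions: M_0 = M_3 = 0.
Hence M_0 = 0, M_1 = 112/5, M_2 = -118/5, M_3 = 0.
On [2, 3], S(t) = -3 + 37/15·(t - 2) + 56/5·(t - 2)² - 23/3·(t - 2)³.
With (t - 2) = 3/4: S(11/4) = 613/320.

1.9156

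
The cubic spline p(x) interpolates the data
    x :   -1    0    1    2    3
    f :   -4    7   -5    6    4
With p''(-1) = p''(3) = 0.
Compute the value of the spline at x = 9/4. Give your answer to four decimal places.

7.3164

Put σ_i = p'' at the i-th knot. Here h = (1, 1, 1, 1) and Δ = (11, -12, 11, -2), so the interior equations h_(i-1)·σ_(i-1) + 2(h_(i-1)+h_i)·σ_i + h_i·σ_(i+1) = 6(Δ_i − Δ_(i-1)) read
  1·σ_0 + 4·σ_1 + 1·σ_2 = 6(Δ_1 - Δ_0) = -138
  1·σ_1 + 4·σ_2 + 1·σ_3 = 6(Δ_2 - Δ_1) = 138
  1·σ_2 + 4·σ_3 + 1·σ_4 = 6(Δ_3 - Δ_2) = -78
Natural end conditions: σ_0 = σ_4 = 0.
Solving: σ_0 = 0, σ_1 = -675/14, σ_2 = 384/7, σ_3 = -465/14, σ_4 = 0.
On [2, 3], p(x) = 6 + 127/14·(x - 2) - 465/28·(x - 2)² + 155/28·(x - 2)³.
With (x - 2) = 1/4: p(9/4) = 1873/256.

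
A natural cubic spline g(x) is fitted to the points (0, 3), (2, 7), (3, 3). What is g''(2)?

-6

Let M_i = g''(x_i). Step sizes h_i = 2, 1; slopes of the chords Δ_i = (y_(i+1) - y_i)/h_i = 2, -4.
  2·M_0 + 6·M_1 + 1·M_2 = 6(Δ_1 - Δ_0) = -36
Natural end conditions: M_0 = M_2 = 0.
Solving the tridiagonal system: M_0 = 0, M_1 = -6, M_2 = 0.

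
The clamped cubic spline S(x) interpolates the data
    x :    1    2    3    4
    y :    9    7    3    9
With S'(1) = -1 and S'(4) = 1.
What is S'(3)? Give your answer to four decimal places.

Write M_i for S''(x_i). With h_i = 1, 1, 1 and divided differences Δ_i = -2, -4, 6, the continuity of S' gives the tridiagonal system
  1·M_0 + 4·M_1 + 1·M_2 = 6(Δ_1 - Δ_0) = -12
  1·M_1 + 4·M_2 + 1·M_3 = 6(Δ_2 - Δ_1) = 60
Clamped end conditions give two more equations: 2h_0·M_0 + h_0·M_1 = 6(Δ_0 - S'(1)) = -6 and h_2·M_2 + 2h_2·M_3 = 6(S'(4) - Δ_2) = -30.
Solving the tridiagonal system: M_0 = 26/15, M_1 = -142/15, M_2 = 362/15, M_3 = -406/15.
On [3, 4], S'(x) = b_2 + 2c_2·(x - 3) + 3d_2·(x - 3)² with b_2 = Δ_2 - h_2(2M_2 + M_3)/6 = 37/15, c_2 = M_2/2 = 181/15, d_2 = (M_3 - M_2)/(6h_2) = -128/15. So S'(3) = 37/15.

2.4667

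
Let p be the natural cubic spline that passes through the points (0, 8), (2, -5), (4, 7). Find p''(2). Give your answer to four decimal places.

Write m_i for p''(x_i). With h_i = 2, 2 and divided differences Δ_i = -13/2, 6, the continuity of p' gives the tridiagonal system
  2·m_0 + 8·m_1 + 2·m_2 = 6(Δ_1 - Δ_0) = 75
Natural end conditions: m_0 = m_2 = 0.
Solving: m_0 = 0, m_1 = 75/8, m_2 = 0.

9.3750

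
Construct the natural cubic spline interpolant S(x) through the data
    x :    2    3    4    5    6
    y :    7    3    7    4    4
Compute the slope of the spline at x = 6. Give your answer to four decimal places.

Put M_i = S'' at the i-th knot. Here h = (1, 1, 1, 1) and Δ = (-4, 4, -3, 0), so the interior equations h_(i-1)·M_(i-1) + 2(h_(i-1)+h_i)·M_i + h_i·M_(i+1) = 6(Δ_i − Δ_(i-1)) read
  1·M_0 + 4·M_1 + 1·M_2 = 6(Δ_1 - Δ_0) = 48
  1·M_1 + 4·M_2 + 1·M_3 = 6(Δ_2 - Δ_1) = -42
  1·M_2 + 4·M_3 + 1·M_4 = 6(Δ_3 - Δ_2) = 18
Natural end conditions: M_0 = M_4 = 0.
Forward elimination and back-substitution give M_0 = 0, M_1 = 453/28, M_2 = -117/7, M_3 = 243/28, M_4 = 0.
On [5, 6], S'(x) = b_3 + 2c_3·(x - 5) + 3d_3·(x - 5)² with b_3 = Δ_3 - h_3(2M_3 + M_4)/6 = -81/28, c_3 = M_3/2 = 243/56, d_3 = (M_4 - M_3)/(6h_3) = -81/56. So S'(6) = 81/56.

1.4464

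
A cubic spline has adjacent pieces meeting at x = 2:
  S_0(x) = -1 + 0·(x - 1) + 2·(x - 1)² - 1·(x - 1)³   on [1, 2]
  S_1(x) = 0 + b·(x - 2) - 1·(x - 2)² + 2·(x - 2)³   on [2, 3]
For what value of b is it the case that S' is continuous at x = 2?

S_0'(x) = 0 + 4·(x - 1) - 3·(x - 1)², so S_0'(2) = 1. On the right, S_1'(2) = b, so b = 1.

1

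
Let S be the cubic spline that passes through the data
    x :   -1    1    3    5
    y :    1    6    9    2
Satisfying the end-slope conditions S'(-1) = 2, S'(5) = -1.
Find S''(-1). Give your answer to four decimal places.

0.5000

Put m_i = S'' at the i-th knot. Here h = (2, 2, 2) and Δ = (5/2, 3/2, -7/2), so the interior equations h_(i-1)·m_(i-1) + 2(h_(i-1)+h_i)·m_i + h_i·m_(i+1) = 6(Δ_i − Δ_(i-1)) read
  2·m_0 + 8·m_1 + 2·m_2 = 6(Δ_1 - Δ_0) = -6
  2·m_1 + 8·m_2 + 2·m_3 = 6(Δ_2 - Δ_1) = -30
Clamped end conditions give two more equations: 2h_0·m_0 + h_0·m_1 = 6(Δ_0 - S'(-1)) = 3 and h_2·m_2 + 2h_2·m_3 = 6(S'(5) - Δ_2) = 15.
Forward elimination and back-substitution give m_0 = 1/2, m_1 = 1/2, m_2 = -11/2, m_3 = 13/2.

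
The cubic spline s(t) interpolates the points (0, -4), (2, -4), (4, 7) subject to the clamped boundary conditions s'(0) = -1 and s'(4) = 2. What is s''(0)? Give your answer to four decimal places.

With m_i denoting the second derivative at x_i, h_i = 2, 2, and Δ_i = (y_(i+1) − y_i)/h_i = 0, 11/2:
  2·m_0 + 8·m_1 + 2·m_2 = 6(Δ_1 - Δ_0) = 33
Clamped end conditions give two more equations: 2h_0·m_0 + h_0·m_1 = 6(Δ_0 - s'(0)) = 6 and h_1·m_1 + 2h_1·m_2 = 6(s'(4) - Δ_1) = -21.
Solving: m_0 = -15/8, m_1 = 27/4, m_2 = -69/8.

-1.8750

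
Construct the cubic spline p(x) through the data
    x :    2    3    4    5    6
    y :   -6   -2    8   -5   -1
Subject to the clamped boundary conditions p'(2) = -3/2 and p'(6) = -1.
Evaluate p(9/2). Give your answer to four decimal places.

1.7154

Let σ_i = p''(x_i). Step sizes h_i = 1, 1, 1, 1; slopes of the chords Δ_i = (y_(i+1) - y_i)/h_i = 4, 10, -13, 4.
  1·σ_0 + 4·σ_1 + 1·σ_2 = 6(Δ_1 - Δ_0) = 36
  1·σ_1 + 4·σ_2 + 1·σ_3 = 6(Δ_2 - Δ_1) = -138
  1·σ_2 + 4·σ_3 + 1·σ_4 = 6(Δ_3 - Δ_2) = 102
Clamped end conditions give two more equations: 2h_0·σ_0 + h_0·σ_1 = 6(Δ_0 - p'(2)) = 33 and h_3·σ_3 + 2h_3·σ_4 = 6(p'(6) - Δ_3) = -30.
Solving the tridiagonal system: σ_0 = 355/56, σ_1 = 569/28, σ_2 = -413/8, σ_3 = 1349/28, σ_4 = -2189/56.
On [4, 5], p(x) = 8 - 107/28·(x - 4) - 413/16·(x - 4)² + 1863/112·(x - 4)³.
With (x - 4) = 1/2: p(9/2) = 1537/896.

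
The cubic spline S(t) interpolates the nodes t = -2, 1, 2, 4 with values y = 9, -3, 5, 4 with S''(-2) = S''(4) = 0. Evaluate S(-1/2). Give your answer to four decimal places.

Let M_i = S''(x_i). Step sizes h_i = 3, 1, 2; slopes of the chords Δ_i = (y_(i+1) - y_i)/h_i = -4, 8, -1/2.
  3·M_0 + 8·M_1 + 1·M_2 = 6(Δ_1 - Δ_0) = 72
  1·M_1 + 6·M_2 + 2·M_3 = 6(Δ_2 - Δ_1) = -51
Natural end conditions: M_0 = M_3 = 0.
Solving: M_0 = 0, M_1 = 483/47, M_2 = -480/47, M_3 = 0.
On [-2, 1], S(t) = 9 - 859/94·(t + 2) + 0·(t + 2)² + 161/282·(t + 2)³.
With (t + 2) = 3/2: S(-1/2) = -2091/752.

-2.7806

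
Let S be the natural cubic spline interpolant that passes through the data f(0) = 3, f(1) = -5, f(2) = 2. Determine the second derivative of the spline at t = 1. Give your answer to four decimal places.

With M_i denoting the second derivative at x_i, h_i = 1, 1, and Δ_i = (y_(i+1) − y_i)/h_i = -8, 7:
  1·M_0 + 4·M_1 + 1·M_2 = 6(Δ_1 - Δ_0) = 90
Natural end conditions: M_0 = M_2 = 0.
Forward elimination and back-substitution give M_0 = 0, M_1 = 45/2, M_2 = 0.

22.5000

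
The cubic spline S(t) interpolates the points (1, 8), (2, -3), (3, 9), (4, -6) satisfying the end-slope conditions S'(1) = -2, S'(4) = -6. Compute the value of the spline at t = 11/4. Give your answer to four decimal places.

7.3563

Let M_i = S''(x_i). Step sizes h_i = 1, 1, 1; slopes of the chords Δ_i = (y_(i+1) - y_i)/h_i = -11, 12, -15.
  1·M_0 + 4·M_1 + 1·M_2 = 6(Δ_1 - Δ_0) = 138
  1·M_1 + 4·M_2 + 1·M_3 = 6(Δ_2 - Δ_1) = -162
Clamped end conditions give two more equations: 2h_0·M_0 + h_0·M_1 = 6(Δ_0 - S'(1)) = -54 and h_2·M_2 + 2h_2·M_3 = 6(S'(4) - Δ_2) = 54.
Forward elimination and back-substitution give M_0 = -916/15, M_1 = 1022/15, M_2 = -1102/15, M_3 = 956/15.
On [2, 3], S(t) = -3 + 23/15·(t - 2) + 511/15·(t - 2)² - 118/5·(t - 2)³.
With (t - 2) = 3/4: S(11/4) = 1177/160.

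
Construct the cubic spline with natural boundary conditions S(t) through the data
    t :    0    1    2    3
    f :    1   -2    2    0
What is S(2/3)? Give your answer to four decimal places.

Write m_i for S''(x_i). With h_i = 1, 1, 1 and divided differences Δ_i = -3, 4, -2, the continuity of S' gives the tridiagonal system
  1·m_0 + 4·m_1 + 1·m_2 = 6(Δ_1 - Δ_0) = 42
  1·m_1 + 4·m_2 + 1·m_3 = 6(Δ_2 - Δ_1) = -36
Natural end conditions: m_0 = m_3 = 0.
Hence m_0 = 0, m_1 = 68/5, m_2 = -62/5, m_3 = 0.
On [0, 1], S(t) = 1 - 79/15·t + 0·t² + 34/15·t³.
With t = 2/3: S(2/3) = -149/81.

-1.8395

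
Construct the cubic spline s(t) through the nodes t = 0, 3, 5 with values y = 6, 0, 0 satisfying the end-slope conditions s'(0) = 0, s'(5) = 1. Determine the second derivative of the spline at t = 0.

-3

Write M_i for s''(x_i). With h_i = 3, 2 and divided differences Δ_i = -2, 0, the continuity of s' gives the tridiagonal system
  3·M_0 + 10·M_1 + 2·M_2 = 6(Δ_1 - Δ_0) = 12
Clamped end conditions give two more equations: 2h_0·M_0 + h_0·M_1 = 6(Δ_0 - s'(0)) = -12 and h_1·M_1 + 2h_1·M_2 = 6(s'(5) - Δ_1) = 6.
Forward elimination and back-substitution give M_0 = -3, M_1 = 2, M_2 = 1/2.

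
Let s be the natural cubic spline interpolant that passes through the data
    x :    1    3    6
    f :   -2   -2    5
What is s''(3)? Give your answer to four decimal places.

Put M_i = s'' at the i-th knot. Here h = (2, 3) and Δ = (0, 7/3), so the interior equations h_(i-1)·M_(i-1) + 2(h_(i-1)+h_i)·M_i + h_i·M_(i+1) = 6(Δ_i − Δ_(i-1)) read
  2·M_0 + 10·M_1 + 3·M_2 = 6(Δ_1 - Δ_0) = 14
Natural end conditions: M_0 = M_2 = 0.
Solving the tridiagonal system: M_0 = 0, M_1 = 7/5, M_2 = 0.

1.4000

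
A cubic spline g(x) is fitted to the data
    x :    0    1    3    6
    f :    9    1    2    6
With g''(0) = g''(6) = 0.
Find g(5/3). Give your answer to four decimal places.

-0.6173

Let σ_i = g''(x_i). Step sizes h_i = 1, 2, 3; slopes of the chords Δ_i = (y_(i+1) - y_i)/h_i = -8, 1/2, 4/3.
  1·σ_0 + 6·σ_1 + 2·σ_2 = 6(Δ_1 - Δ_0) = 51
  2·σ_1 + 10·σ_2 + 3·σ_3 = 6(Δ_2 - Δ_1) = 5
Natural end conditions: σ_0 = σ_3 = 0.
Forward elimination and back-substitution give σ_0 = 0, σ_1 = 125/14, σ_2 = -9/7, σ_3 = 0.
On [1, 3], g(x) = 1 - 211/42·(x - 1) + 125/28·(x - 1)² - 143/168·(x - 1)³.
With (x - 1) = 2/3: g(5/3) = -50/81.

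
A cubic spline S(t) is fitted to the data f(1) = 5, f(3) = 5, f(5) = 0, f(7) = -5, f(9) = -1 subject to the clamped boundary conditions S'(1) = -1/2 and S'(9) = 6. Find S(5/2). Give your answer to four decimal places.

Put M_i = S'' at the i-th knot. Here h = (2, 2, 2, 2) and Δ = (0, -5/2, -5/2, 2), so the interior equations h_(i-1)·M_(i-1) + 2(h_(i-1)+h_i)·M_i + h_i·M_(i+1) = 6(Δ_i − Δ_(i-1)) read
  2·M_0 + 8·M_1 + 2·M_2 = 6(Δ_1 - Δ_0) = -15
  2·M_1 + 8·M_2 + 2·M_3 = 6(Δ_2 - Δ_1) = 0
  2·M_2 + 8·M_3 + 2·M_4 = 6(Δ_3 - Δ_2) = 27
Clamped end conditions give two more equations: 2h_0·M_0 + h_0·M_1 = 6(Δ_0 - S'(1)) = 3 and h_3·M_3 + 2h_3·M_4 = 6(S'(9) - Δ_3) = 24.
Solving the tridiagonal system: M_0 = 31/16, M_1 = -19/8, M_2 = 1/16, M_3 = 17/8, M_4 = 79/16.
On [1, 3], S(t) = 5 - 1/2·(t - 1) + 31/32·(t - 1)² - 23/64·(t - 1)³.
With (t - 1) = 3/2: S(5/2) = 2671/512.

5.2168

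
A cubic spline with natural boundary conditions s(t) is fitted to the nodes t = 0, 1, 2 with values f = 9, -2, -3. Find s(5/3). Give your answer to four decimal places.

-3.4074

Let m_i = s''(x_i). Step sizes h_i = 1, 1; slopes of the chords Δ_i = (y_(i+1) - y_i)/h_i = -11, -1.
  1·m_0 + 4·m_1 + 1·m_2 = 6(Δ_1 - Δ_0) = 60
Natural end conditions: m_0 = m_2 = 0.
Forward elimination and back-substitution give m_0 = 0, m_1 = 15, m_2 = 0.
On [1, 2], s(t) = -2 - 6·(t - 1) + 15/2·(t - 1)² - 5/2·(t - 1)³.
With (t - 1) = 2/3: s(5/3) = -92/27.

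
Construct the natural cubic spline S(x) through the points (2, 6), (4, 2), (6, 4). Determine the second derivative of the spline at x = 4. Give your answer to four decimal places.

Let M_i = S''(x_i). Step sizes h_i = 2, 2; slopes of the chords Δ_i = (y_(i+1) - y_i)/h_i = -2, 1.
  2·M_0 + 8·M_1 + 2·M_2 = 6(Δ_1 - Δ_0) = 18
Natural end conditions: M_0 = M_2 = 0.
Forward elimination and back-substitution give M_0 = 0, M_1 = 9/4, M_2 = 0.

2.2500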